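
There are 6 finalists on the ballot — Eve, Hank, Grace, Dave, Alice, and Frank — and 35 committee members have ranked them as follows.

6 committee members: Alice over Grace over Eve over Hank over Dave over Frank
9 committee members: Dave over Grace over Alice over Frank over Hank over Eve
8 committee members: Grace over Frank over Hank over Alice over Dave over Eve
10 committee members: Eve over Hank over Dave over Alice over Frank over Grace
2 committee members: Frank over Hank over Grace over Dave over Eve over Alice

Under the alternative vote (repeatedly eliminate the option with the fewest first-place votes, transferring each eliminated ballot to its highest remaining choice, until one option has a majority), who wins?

Round 1: Eve 10, Dave 9, Grace 8, Alice 6, Frank 2, Hank 0. Hank has the fewest and is eliminated.
Round 2: Eve 10, Dave 9, Grace 8, Alice 6, Frank 2. Frank has the fewest and is eliminated.
Round 3: Eve 10, Grace 10, Dave 9, Alice 6. Alice has the fewest and is eliminated.
Round 4: Grace 16, Eve 10, Dave 9. Dave has the fewest and is eliminated.
Round 5: Grace 25, Eve 10. Grace has a majority.

Grace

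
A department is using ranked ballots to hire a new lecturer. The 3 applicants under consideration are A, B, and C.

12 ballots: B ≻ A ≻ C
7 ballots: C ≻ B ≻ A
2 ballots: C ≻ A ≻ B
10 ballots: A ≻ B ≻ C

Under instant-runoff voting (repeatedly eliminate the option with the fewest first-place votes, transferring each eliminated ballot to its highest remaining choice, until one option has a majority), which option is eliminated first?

Round 1: B 12, A 10, C 9. C has the fewest and is eliminated.
Round 2: B 19, A 12. B has a majority.

C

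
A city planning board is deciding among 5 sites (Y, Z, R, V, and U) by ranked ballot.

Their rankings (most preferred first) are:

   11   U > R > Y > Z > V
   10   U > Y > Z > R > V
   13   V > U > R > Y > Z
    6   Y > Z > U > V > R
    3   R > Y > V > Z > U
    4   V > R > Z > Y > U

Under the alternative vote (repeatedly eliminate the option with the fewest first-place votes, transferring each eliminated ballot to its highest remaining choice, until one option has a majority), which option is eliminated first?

Round 1: U 21, V 17, Y 6, R 3, Z 0. Z has the fewest and is eliminated.
Round 2: U 21, V 17, Y 6, R 3. R has the fewest and is eliminated.
Round 3: U 21, V 17, Y 9. Y has the fewest and is eliminated.
Round 4: U 27, V 20. U has a majority.

Z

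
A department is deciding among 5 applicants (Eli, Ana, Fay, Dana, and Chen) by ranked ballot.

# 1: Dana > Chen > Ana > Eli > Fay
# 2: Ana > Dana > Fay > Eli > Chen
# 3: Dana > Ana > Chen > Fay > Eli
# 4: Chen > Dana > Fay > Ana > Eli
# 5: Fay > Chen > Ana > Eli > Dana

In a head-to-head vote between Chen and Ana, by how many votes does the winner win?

Ballots ranking Chen above Ana: 3.
Ballots ranking Ana above Chen: 2.
Chen wins 3–2, a margin of 1.

1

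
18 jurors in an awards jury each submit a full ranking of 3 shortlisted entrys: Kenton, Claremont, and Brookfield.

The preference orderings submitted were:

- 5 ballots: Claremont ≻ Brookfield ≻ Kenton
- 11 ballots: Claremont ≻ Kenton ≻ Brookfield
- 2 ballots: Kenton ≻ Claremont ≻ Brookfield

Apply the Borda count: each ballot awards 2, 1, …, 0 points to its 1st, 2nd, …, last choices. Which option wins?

Borda scores:
  Kenton: 5·0 + 11·1 + 2·2 = 15
  Claremont: 5·2 + 11·2 + 2·1 = 34
  Brookfield: 5·1 + 11·0 + 2·0 = 5
Claremont has the highest total.

Claremont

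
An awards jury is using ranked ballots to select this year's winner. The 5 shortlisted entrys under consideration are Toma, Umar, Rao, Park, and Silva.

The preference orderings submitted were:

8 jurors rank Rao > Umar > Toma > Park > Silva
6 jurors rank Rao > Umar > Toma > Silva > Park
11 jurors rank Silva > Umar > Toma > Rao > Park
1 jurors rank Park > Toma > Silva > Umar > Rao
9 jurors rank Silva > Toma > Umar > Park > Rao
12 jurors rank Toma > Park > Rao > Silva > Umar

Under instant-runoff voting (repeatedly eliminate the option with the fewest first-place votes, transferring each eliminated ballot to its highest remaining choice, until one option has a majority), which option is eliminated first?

Umar

Round 1: Silva 20, Rao 14, Toma 12, Park 1, Umar 0. Umar has the fewest and is eliminated.
Round 2: Silva 20, Rao 14, Toma 12, Park 1. Park has the fewest and is eliminated.
Round 3: Silva 20, Rao 14, Toma 13. Toma has the fewest and is eliminated.
Round 4: Rao 26, Silva 21. Rao has a majority.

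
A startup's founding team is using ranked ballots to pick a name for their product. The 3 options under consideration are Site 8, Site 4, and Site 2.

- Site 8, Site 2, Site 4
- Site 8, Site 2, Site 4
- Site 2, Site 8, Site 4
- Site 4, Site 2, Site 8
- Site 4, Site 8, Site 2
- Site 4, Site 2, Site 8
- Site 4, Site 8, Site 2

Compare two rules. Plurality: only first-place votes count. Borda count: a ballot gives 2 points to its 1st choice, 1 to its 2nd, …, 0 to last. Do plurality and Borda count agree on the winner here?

Plurality first-place counts: Site 8 2, Site 4 4, Site 2 1 → Site 4.
Borda totals: Site 8 7, Site 4 8, Site 2 6 → Site 4.
The two rules agree on Site 4.

Yes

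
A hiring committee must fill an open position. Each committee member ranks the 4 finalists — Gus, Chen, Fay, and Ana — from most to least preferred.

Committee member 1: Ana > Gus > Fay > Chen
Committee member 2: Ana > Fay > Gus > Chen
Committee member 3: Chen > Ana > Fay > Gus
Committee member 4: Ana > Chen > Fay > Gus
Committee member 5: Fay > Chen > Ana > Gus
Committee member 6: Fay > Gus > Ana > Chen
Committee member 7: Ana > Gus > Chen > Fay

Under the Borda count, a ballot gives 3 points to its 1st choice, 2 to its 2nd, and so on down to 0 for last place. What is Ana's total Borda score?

16

Borda scores:
  Gus: 2 + 1 + 0 + 0 + 0 + 2 + 2 = 7
  Chen: 0 + 0 + 3 + 2 + 2 + 0 + 1 = 8
  Fay: 1 + 2 + 1 + 1 + 3 + 3 + 0 = 11
  Ana: 3 + 3 + 2 + 3 + 1 + 1 + 3 = 16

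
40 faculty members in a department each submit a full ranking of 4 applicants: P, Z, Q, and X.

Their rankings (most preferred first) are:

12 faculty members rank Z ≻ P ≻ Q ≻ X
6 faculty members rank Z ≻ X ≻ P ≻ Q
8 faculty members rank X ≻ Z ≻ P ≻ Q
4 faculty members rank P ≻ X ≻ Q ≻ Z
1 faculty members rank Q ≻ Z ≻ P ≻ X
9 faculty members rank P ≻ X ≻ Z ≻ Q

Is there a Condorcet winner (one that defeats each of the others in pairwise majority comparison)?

No

Head-to-head results (40 voters total):
P vs Z: Z wins 27–13.
P vs Q: P wins 39–1.
P vs X: P wins 26–14.
Z vs Q: Z wins 35–5.
Z vs X: X wins 21–19.
Q vs X: X wins 27–13.
No candidate beats all others: P beats X beats Z beats P, a majority cycle.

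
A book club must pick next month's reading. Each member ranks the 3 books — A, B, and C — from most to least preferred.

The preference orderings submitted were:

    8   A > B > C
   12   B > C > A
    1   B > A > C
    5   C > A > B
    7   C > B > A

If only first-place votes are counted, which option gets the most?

B

First-place vote totals:
  A: 8
  B: 13
  C: 12
B has the most first-place votes.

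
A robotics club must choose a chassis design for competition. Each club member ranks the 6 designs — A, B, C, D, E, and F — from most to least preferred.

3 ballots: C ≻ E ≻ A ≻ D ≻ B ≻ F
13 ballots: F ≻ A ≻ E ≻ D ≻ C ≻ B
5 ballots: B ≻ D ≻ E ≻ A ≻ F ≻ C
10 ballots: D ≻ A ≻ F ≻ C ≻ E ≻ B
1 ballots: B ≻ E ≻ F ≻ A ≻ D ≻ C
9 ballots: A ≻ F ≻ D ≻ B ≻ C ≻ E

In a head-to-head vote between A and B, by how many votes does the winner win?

29

Ballots ranking A above B: 3+13+10+9 = 35.
Ballots ranking B above A: 5+1 = 6.
A wins 35–6, a margin of 29.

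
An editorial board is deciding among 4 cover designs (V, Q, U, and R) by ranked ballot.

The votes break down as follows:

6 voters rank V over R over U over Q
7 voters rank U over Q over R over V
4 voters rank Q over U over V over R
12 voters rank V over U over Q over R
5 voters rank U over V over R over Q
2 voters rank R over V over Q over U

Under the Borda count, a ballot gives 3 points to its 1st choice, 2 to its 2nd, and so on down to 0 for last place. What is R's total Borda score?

30

Borda scores:
  V: 6·3 + 7·0 + 4·1 + 12·3 + 5·2 + 2·2 = 72
  Q: 6·0 + 7·2 + 4·3 + 12·1 + 5·0 + 2·1 = 40
  U: 6·1 + 7·3 + 4·2 + 12·2 + 5·3 + 2·0 = 74
  R: 6·2 + 7·1 + 4·0 + 12·0 + 5·1 + 2·3 = 30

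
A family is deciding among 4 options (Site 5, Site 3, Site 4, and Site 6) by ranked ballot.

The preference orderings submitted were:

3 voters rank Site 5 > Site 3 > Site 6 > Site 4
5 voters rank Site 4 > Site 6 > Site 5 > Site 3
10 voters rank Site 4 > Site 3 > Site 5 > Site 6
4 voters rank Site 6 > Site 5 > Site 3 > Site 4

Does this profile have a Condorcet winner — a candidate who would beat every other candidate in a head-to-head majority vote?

Yes

Head-to-head results (22 voters total):
Site 5 vs Site 3: Site 5 wins 12–10.
Site 5 vs Site 4: Site 4 wins 15–7.
Site 5 vs Site 6: Site 5 wins 13–9.
Site 3 vs Site 4: Site 4 wins 15–7.
Site 3 vs Site 6: Site 3 wins 13–9.
Site 4 vs Site 6: Site 4 wins 15–7.
Site 4 beats each rival — Site 5 (15–7), Site 3 (15–7), Site 6 (15–7) — so Site 4 is the Condorcet winner.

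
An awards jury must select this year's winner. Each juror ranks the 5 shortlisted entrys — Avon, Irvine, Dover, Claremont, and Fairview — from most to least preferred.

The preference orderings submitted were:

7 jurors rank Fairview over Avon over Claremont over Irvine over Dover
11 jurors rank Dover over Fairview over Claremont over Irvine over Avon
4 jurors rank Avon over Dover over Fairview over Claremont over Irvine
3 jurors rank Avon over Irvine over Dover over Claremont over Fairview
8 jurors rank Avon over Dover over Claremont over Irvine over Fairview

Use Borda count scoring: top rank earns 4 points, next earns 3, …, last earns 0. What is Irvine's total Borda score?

Borda scores:
  Avon: 7·3 + 11·0 + 4·4 + 3·4 + 8·4 = 81
  Irvine: 7·1 + 11·1 + 4·0 + 3·3 + 8·1 = 35
  Dover: 7·0 + 11·4 + 4·3 + 3·2 + 8·3 = 86
  Claremont: 7·2 + 11·2 + 4·1 + 3·1 + 8·2 = 59
  Fairview: 7·4 + 11·3 + 4·2 + 3·0 + 8·0 = 69

35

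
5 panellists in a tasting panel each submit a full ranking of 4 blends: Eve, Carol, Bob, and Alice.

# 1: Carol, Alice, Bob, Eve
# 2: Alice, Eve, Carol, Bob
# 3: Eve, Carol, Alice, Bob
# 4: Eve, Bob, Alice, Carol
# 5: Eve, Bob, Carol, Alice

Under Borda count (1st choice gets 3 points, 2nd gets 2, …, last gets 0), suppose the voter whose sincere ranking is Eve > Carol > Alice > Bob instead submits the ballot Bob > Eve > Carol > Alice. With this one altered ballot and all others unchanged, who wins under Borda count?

Borda totals with the altered ballot: Eve 10, Carol 6, Bob 8, Alice 6.
The winner is unchanged: still Eve.

Eve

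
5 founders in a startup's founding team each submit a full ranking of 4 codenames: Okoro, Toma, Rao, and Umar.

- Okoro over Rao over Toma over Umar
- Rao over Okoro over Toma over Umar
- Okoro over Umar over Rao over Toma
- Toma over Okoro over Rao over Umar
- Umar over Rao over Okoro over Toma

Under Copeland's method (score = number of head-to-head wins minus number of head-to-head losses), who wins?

Okoro

Pairwise results:
  Okoro vs Toma: Okoro wins 4–1.
  Okoro vs Rao: Okoro wins 3–2.
  Okoro vs Umar: Okoro wins 4–1.
  Toma vs Rao: Rao wins 4–1.
  Toma vs Umar: Toma wins 3–2.
  Rao vs Umar: Rao wins 3–2.
Copeland scores (wins − losses):
  Okoro: 3 − 0 = 3
  Toma: 1 − 2 = -1
  Rao: 2 − 1 = 1
  Umar: 0 − 3 = -3
Okoro has the best Copeland score.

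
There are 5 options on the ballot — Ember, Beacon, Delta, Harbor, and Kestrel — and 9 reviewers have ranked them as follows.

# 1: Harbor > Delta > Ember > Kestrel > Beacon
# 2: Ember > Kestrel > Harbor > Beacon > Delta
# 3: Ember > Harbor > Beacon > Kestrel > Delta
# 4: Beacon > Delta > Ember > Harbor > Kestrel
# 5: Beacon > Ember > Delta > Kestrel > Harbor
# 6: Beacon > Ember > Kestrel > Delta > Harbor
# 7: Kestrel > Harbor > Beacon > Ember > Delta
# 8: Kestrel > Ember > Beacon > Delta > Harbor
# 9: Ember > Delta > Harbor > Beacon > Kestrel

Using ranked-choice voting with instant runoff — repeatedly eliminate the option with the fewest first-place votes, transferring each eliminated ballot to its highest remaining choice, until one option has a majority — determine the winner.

Ember

Round 1: Ember 3, Beacon 3, Kestrel 2, Harbor 1, Delta 0. Delta has the fewest and is eliminated.
Round 2: Ember 3, Beacon 3, Kestrel 2, Harbor 1. Harbor has the fewest and is eliminated.
Round 3: Ember 4, Beacon 3, Kestrel 2. Kestrel has the fewest and is eliminated.
Round 4: Ember 5, Beacon 4. Ember has a majority.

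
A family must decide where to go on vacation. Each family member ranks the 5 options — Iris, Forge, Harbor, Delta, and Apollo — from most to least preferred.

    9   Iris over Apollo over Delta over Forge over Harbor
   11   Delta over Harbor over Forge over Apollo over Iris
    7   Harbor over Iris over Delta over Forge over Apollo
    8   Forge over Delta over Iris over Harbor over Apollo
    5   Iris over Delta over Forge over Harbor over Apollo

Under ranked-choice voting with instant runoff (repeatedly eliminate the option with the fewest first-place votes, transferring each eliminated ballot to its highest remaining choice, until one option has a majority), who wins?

Iris

Round 1: Iris 14, Delta 11, Forge 8, Harbor 7, Apollo 0. Apollo has the fewest and is eliminated.
Round 2: Iris 14, Delta 11, Forge 8, Harbor 7. Harbor has the fewest and is eliminated.
Round 3: Iris 21, Delta 11, Forge 8. Iris has a majority.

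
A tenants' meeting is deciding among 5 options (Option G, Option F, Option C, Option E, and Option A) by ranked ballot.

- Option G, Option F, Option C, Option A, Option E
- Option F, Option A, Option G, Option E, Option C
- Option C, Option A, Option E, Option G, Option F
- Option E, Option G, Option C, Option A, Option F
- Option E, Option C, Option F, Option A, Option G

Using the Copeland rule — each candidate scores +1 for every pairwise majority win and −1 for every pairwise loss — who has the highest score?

Pairwise results:
  Option G vs Option F: Option G wins 3–2.
  Option G vs Option C: Option G wins 3–2.
  Option G vs Option E: Option E wins 3–2.
  Option G vs Option A: Option A wins 3–2.
  Option F vs Option C: Option C wins 3–2.
  Option F vs Option E: Option E wins 3–2.
  Option F vs Option A: Option F wins 3–2.
  Option C vs Option E: Option E wins 3–2.
  Option C vs Option A: Option C wins 4–1.
  Option E vs Option A: Option A wins 3–2.
Copeland scores (wins − losses):
  Option G: 2 − 2 = 0
  Option F: 1 − 3 = -2
  Option C: 2 − 2 = 0
  Option E: 3 − 1 = 2
  Option A: 2 − 2 = 0
Option E has the best Copeland score.

Option E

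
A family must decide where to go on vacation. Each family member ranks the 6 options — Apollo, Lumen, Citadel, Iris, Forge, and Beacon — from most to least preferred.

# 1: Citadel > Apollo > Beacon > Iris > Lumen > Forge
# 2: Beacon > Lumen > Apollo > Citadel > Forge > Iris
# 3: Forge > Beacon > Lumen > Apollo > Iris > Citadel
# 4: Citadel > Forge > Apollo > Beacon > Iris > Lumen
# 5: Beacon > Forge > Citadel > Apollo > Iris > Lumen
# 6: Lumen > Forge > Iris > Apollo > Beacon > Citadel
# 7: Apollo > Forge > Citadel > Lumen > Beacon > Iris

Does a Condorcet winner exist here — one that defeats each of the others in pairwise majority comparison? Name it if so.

Head-to-head results (7 voters total):
Apollo vs Lumen: Apollo wins 4–3.
Apollo vs Citadel: Apollo wins 4–3.
Apollo vs Iris: Apollo wins 6–1.
Apollo vs Forge: Forge wins 4–3.
Apollo vs Beacon: Apollo wins 4–3.
Lumen vs Citadel: Citadel wins 4–3.
Lumen vs Iris: Lumen wins 4–3.
Lumen vs Forge: Forge wins 4–3.
Lumen vs Beacon: Beacon wins 5–2.
Citadel vs Iris: Citadel wins 5–2.
Citadel vs Forge: Forge wins 4–3.
Citadel vs Beacon: Beacon wins 4–3.
Iris vs Forge: Forge wins 6–1.
Iris vs Beacon: Beacon wins 6–1.
Forge vs Beacon: Forge wins 4–3.
Forge beats each rival — Apollo (4–3), Lumen (4–3), Citadel (4–3), Iris (6–1), Beacon (4–3) — so Forge is the Condorcet winner.

Forge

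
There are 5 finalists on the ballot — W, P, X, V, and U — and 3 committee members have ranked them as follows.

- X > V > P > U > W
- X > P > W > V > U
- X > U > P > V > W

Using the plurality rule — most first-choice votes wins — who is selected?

First-place vote totals:
  W: 0
  P: 0
  X: 3
  V: 0
  U: 0
X has the most first-place votes.

X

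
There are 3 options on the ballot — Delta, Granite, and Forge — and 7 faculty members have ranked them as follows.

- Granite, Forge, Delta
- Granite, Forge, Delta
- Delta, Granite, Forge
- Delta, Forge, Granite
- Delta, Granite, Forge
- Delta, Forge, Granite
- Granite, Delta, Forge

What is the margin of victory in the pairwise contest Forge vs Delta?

Ballots ranking Forge above Delta: 2.
Ballots ranking Delta above Forge: 5.
Delta wins 5–2, a margin of 3.

3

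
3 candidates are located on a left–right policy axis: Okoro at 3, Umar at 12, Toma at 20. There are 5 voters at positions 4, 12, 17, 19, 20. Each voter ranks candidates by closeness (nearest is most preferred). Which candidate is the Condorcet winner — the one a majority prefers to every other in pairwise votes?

With single-peaked preferences on a line, the Condorcet winner is the candidate closest to the median voter.
The median voter (position 17) is closest to Toma at 20.
Check: Toma vs Okoro — voters closer to Toma: 4 of 5.

Toma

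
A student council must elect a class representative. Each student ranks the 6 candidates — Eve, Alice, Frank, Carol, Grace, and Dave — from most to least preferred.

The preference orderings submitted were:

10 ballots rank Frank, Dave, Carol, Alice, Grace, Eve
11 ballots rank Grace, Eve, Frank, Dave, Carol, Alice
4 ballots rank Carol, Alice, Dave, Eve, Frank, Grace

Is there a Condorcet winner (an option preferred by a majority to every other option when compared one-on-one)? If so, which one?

Head-to-head results (25 voters total):
Eve vs Alice: Alice wins 14–11.
Eve vs Frank: Eve wins 15–10.
Eve vs Carol: Carol wins 14–11.
Eve vs Grace: Grace wins 21–4.
Eve vs Dave: Dave wins 14–11.
Alice vs Frank: Frank wins 21–4.
Alice vs Carol: Carol wins 25–0.
Alice vs Grace: Alice wins 14–11.
Alice vs Dave: Dave wins 21–4.
Frank vs Carol: Frank wins 21–4.
Frank vs Grace: Frank wins 14–11.
Frank vs Dave: Frank wins 21–4.
Carol vs Grace: Carol wins 14–11.
Carol vs Dave: Dave wins 21–4.
Grace vs Dave: Dave wins 14–11.
No candidate beats all others: Eve beats Frank beats Alice beats Eve, a majority cycle.

There is no Condorcet winner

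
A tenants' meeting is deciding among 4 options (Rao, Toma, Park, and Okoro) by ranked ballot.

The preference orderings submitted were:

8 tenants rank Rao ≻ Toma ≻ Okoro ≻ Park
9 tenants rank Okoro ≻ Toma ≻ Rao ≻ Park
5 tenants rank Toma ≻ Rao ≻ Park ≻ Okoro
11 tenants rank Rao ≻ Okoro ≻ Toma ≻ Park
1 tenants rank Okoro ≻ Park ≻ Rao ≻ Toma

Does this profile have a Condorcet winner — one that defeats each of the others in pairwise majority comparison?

Yes

Head-to-head results (34 voters total):
Rao vs Toma: Rao wins 20–14.
Rao vs Park: Rao wins 33–1.
Rao vs Okoro: Rao wins 24–10.
Toma vs Park: Toma wins 33–1.
Toma vs Okoro: Okoro wins 21–13.
Park vs Okoro: Okoro wins 29–5.
Rao beats each rival — Toma (20–14), Park (33–1), Okoro (24–10) — so Rao is the Condorcet winner.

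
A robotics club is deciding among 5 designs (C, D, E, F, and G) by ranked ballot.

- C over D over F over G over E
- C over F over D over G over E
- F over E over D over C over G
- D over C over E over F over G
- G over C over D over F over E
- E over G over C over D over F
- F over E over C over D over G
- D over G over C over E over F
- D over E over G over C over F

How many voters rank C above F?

Ballots ranking C above F: 7.
Ballots ranking F above C: 2.
So 7 of 9 voters prefer C to F.

7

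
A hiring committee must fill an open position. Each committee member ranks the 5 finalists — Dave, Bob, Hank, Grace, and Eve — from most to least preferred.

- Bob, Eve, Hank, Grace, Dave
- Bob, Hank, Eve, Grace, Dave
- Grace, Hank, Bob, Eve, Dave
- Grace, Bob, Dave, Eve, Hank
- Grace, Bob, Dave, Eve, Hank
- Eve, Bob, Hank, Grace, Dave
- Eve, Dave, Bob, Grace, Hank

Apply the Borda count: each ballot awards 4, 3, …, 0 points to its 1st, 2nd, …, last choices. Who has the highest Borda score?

Bob

Borda scores:
  Dave: 0 + 0 + 0 + 2 + 2 + 0 + 3 = 7
  Bob: 4 + 4 + 2 + 3 + 3 + 3 + 2 = 21
  Hank: 2 + 3 + 3 + 0 + 0 + 2 + 0 = 10
  Grace: 1 + 1 + 4 + 4 + 4 + 1 + 1 = 16
  Eve: 3 + 2 + 1 + 1 + 1 + 4 + 4 = 16
Bob has the highest total.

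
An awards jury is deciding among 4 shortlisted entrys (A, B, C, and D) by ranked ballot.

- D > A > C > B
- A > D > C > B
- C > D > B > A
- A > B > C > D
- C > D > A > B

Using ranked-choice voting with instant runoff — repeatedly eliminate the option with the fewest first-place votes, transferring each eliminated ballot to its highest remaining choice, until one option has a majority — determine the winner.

A

Round 1: A 2, C 2, D 1, B 0. B has the fewest and is eliminated.
Round 2: A 2, C 2, D 1. D has the fewest and is eliminated.
Round 3: A 3, C 2. A has a majority.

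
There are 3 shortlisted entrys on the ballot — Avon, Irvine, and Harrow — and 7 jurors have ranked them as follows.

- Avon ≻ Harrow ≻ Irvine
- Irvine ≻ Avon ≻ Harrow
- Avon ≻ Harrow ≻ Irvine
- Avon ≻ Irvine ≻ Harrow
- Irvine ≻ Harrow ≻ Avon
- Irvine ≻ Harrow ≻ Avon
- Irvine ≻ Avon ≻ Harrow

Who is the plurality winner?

First-place vote totals:
  Avon: 3
  Irvine: 4
  Harrow: 0
Irvine has the most first-place votes.

Irvine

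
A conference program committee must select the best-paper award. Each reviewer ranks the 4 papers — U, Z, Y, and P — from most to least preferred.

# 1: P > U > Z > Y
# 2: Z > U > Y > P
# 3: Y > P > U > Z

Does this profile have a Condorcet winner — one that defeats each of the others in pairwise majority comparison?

Head-to-head results (3 voters total):
U vs Z: U wins 2–1.
U vs Y: U wins 2–1.
U vs P: P wins 2–1.
Z vs Y: Z wins 2–1.
Z vs P: P wins 2–1.
Y vs P: Y wins 2–1.
No candidate beats all others: U beats Y beats P beats U, a majority cycle.

No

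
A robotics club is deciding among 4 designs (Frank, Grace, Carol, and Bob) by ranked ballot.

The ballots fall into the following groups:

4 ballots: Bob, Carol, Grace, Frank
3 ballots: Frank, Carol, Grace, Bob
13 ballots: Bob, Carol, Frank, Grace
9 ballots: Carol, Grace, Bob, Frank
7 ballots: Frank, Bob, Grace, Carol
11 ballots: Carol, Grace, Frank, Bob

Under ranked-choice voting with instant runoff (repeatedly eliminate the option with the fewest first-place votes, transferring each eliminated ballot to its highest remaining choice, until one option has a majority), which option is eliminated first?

Grace

Round 1: Carol 20, Bob 17, Frank 10, Grace 0. Grace has the fewest and is eliminated.
Round 2: Carol 20, Bob 17, Frank 10. Frank has the fewest and is eliminated.
Round 3: Bob 24, Carol 23. Bob has a majority.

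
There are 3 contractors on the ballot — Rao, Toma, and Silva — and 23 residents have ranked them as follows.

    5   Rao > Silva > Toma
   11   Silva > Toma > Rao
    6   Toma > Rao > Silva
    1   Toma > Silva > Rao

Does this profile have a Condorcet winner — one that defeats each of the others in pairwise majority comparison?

Yes

Head-to-head results (23 voters total):
Rao vs Toma: Toma wins 18–5.
Rao vs Silva: Silva wins 12–11.
Toma vs Silva: Silva wins 16–7.
Silva beats each rival — Rao (12–11), Toma (16–7) — so Silva is the Condorcet winner.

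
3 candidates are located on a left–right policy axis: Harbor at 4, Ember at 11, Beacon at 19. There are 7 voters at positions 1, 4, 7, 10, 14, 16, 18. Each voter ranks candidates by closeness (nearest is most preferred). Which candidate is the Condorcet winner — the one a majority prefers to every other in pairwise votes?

Ember

With single-peaked preferences on a line, the Condorcet winner is the candidate closest to the median voter.
The median voter (position 10) is closest to Ember at 11.
Check: Ember vs Beacon — voters closer to Ember: 5 of 7.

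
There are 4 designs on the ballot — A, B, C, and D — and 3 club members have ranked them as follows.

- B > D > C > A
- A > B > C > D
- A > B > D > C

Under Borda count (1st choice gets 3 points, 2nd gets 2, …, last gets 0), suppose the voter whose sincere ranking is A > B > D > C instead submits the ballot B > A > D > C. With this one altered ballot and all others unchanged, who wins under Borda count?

Borda totals with the altered ballot: A 5, B 8, C 2, D 3.
The winner is unchanged: still B.

B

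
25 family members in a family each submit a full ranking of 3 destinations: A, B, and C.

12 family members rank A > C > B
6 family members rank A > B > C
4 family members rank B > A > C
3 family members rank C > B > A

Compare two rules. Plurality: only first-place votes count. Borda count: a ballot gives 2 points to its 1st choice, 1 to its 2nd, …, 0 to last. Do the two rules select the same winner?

Yes

Plurality first-place counts: A 18, B 4, C 3 → A.
Borda totals: A 40, B 17, C 18 → A.
The two rules agree on A.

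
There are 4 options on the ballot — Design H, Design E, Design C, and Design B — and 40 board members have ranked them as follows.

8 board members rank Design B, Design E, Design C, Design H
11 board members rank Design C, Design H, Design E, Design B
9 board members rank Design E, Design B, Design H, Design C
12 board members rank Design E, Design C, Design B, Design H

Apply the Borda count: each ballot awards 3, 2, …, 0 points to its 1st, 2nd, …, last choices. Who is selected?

Design E

Borda scores:
  Design H: 8·0 + 11·2 + 9·1 + 12·0 = 31
  Design E: 8·2 + 11·1 + 9·3 + 12·3 = 90
  Design C: 8·1 + 11·3 + 9·0 + 12·2 = 65
  Design B: 8·3 + 11·0 + 9·2 + 12·1 = 54
Design E has the highest total.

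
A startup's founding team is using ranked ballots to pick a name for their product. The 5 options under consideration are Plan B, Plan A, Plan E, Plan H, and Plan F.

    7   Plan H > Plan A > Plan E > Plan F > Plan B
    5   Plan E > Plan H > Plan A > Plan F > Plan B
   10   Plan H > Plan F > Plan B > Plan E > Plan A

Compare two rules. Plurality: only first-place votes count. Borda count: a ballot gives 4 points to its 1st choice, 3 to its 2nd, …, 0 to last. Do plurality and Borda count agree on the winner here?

Plurality first-place counts: Plan B 0, Plan A 0, Plan E 5, Plan H 17, Plan F 0 → Plan H.
Borda totals: Plan B 20, Plan A 31, Plan E 44, Plan H 83, Plan F 42 → Plan H.
The two rules agree on Plan H.

Yes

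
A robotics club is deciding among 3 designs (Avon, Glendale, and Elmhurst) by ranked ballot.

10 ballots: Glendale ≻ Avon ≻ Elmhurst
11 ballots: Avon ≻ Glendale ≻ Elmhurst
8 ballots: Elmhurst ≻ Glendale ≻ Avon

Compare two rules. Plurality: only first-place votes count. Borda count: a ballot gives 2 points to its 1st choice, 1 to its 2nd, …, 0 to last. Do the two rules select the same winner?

No

Plurality first-place counts: Avon 11, Glendale 10, Elmhurst 8 → Avon.
Borda totals: Avon 32, Glendale 39, Elmhurst 16 → Glendale.
The two rules disagree: plurality picks Avon, Borda picks Glendale.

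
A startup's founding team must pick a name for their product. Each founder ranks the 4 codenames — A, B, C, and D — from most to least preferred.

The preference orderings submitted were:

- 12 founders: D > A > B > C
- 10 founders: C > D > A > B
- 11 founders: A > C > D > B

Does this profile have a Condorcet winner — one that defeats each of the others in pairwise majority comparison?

Head-to-head results (33 voters total):
A vs B: A wins 33–0.
A vs C: A wins 23–10.
A vs D: D wins 22–11.
B vs C: C wins 21–12.
B vs D: D wins 33–0.
C vs D: C wins 21–12.
No candidate beats all others: A beats C beats D beats A, a majority cycle.

No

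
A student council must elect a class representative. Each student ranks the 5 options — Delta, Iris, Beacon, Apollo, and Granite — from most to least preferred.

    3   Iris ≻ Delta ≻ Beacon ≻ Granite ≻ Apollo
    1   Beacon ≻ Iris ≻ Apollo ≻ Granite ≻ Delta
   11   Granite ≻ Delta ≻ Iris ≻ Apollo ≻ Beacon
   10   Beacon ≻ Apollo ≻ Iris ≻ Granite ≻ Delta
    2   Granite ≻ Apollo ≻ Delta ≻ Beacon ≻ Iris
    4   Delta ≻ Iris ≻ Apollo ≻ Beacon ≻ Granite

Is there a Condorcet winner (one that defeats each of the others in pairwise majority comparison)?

Head-to-head results (31 voters total):
Delta vs Iris: Delta wins 17–14.
Delta vs Beacon: Delta wins 20–11.
Delta vs Apollo: Delta wins 18–13.
Delta vs Granite: Granite wins 24–7.
Iris vs Beacon: Iris wins 18–13.
Iris vs Apollo: Iris wins 19–12.
Iris vs Granite: Iris wins 18–13.
Beacon vs Apollo: Apollo wins 17–14.
Beacon vs Granite: Beacon wins 18–13.
Apollo vs Granite: Granite wins 16–15.
No candidate beats all others: Delta beats Iris beats Granite beats Delta, a majority cycle.

No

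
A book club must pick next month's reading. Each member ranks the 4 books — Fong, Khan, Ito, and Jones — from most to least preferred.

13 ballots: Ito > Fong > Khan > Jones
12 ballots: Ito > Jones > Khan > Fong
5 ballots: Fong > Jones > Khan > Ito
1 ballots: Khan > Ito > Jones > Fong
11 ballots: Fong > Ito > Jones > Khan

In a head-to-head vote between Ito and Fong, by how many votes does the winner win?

10

Ballots ranking Ito above Fong: 13+12+1 = 26.
Ballots ranking Fong above Ito: 5+11 = 16.
Ito wins 26–16, a margin of 10.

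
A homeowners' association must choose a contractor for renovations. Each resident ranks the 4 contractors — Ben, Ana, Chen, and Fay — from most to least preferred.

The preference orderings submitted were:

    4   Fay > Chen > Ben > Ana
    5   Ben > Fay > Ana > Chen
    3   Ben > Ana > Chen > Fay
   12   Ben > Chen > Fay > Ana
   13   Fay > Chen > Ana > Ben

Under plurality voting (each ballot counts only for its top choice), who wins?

Ben

First-place vote totals:
  Ben: 20
  Ana: 0
  Chen: 0
  Fay: 17
Ben has the most first-place votes.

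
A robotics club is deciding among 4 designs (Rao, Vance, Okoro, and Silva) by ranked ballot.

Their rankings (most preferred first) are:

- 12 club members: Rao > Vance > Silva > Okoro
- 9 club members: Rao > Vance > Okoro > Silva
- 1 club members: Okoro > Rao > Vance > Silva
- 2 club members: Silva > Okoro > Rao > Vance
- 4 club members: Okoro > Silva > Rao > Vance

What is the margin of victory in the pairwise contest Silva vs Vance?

Ballots ranking Silva above Vance: 2+4 = 6.
Ballots ranking Vance above Silva: 12+9+1 = 22.
Vance wins 22–6, a margin of 16.

16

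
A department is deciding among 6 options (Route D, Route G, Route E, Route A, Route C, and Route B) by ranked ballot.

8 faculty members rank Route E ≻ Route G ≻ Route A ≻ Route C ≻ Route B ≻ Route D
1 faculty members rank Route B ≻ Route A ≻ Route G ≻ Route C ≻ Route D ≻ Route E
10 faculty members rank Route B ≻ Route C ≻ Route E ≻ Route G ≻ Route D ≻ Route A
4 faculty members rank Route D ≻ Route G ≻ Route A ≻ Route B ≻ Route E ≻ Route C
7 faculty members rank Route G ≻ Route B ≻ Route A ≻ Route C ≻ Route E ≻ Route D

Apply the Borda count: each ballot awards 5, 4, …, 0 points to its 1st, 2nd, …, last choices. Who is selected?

Route G

Borda scores:
  Route D: 8·0 + 1 + 10·1 + 4·5 + 7·0 = 31
  Route G: 8·4 + 3 + 10·2 + 4·4 + 7·5 = 106
  Route E: 8·5 + 0 + 10·3 + 4·1 + 7·1 = 81
  Route A: 8·3 + 4 + 10·0 + 4·3 + 7·3 = 61
  Route C: 8·2 + 2 + 10·4 + 4·0 + 7·2 = 72
  Route B: 8·1 + 5 + 10·5 + 4·2 + 7·4 = 99
Route G has the highest total.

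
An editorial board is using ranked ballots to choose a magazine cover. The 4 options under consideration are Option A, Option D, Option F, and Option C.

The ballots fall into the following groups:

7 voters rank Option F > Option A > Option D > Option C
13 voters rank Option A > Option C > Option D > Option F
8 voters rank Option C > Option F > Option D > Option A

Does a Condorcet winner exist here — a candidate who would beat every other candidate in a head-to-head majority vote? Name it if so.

Head-to-head results (28 voters total):
Option A vs Option D: Option A wins 20–8.
Option A vs Option F: Option F wins 15–13.
Option A vs Option C: Option A wins 20–8.
Option D vs Option F: Option F wins 15–13.
Option D vs Option C: Option C wins 21–7.
Option F vs Option C: Option C wins 21–7.
No candidate beats all others: Option A beats Option C beats Option F beats Option A, a majority cycle.

None — there is no Condorcet winner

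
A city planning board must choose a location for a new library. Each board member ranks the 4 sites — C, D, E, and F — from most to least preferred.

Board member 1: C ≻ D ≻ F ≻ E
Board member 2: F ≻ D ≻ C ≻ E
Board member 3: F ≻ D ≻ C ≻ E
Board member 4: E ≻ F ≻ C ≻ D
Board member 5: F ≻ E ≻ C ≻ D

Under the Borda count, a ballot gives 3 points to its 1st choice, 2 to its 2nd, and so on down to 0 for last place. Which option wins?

F

Borda scores:
  C: 3 + 1 + 1 + 1 + 1 = 7
  D: 2 + 2 + 2 + 0 + 0 = 6
  E: 0 + 0 + 0 + 3 + 2 = 5
  F: 1 + 3 + 3 + 2 + 3 = 12
F has the highest total.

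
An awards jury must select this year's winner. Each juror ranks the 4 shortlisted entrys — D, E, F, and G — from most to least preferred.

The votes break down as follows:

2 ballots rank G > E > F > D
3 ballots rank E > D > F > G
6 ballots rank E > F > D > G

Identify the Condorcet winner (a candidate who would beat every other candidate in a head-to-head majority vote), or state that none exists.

Head-to-head results (11 voters total):
D vs E: E wins 11–0.
D vs F: F wins 8–3.
D vs G: D wins 9–2.
E vs F: E wins 11–0.
E vs G: E wins 9–2.
F vs G: F wins 9–2.
E beats each rival — D (11–0), F (11–0), G (9–2) — so E is the Condorcet winner.

E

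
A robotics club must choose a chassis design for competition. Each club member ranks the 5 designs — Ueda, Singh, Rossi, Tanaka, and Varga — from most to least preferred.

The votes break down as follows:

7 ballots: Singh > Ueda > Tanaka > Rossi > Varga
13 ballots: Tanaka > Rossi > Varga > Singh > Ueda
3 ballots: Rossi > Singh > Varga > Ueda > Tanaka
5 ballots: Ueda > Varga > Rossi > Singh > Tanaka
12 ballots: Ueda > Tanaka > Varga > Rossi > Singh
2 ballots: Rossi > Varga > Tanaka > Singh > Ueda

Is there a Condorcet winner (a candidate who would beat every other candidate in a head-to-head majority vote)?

Head-to-head results (42 voters total):
Ueda vs Singh: Singh wins 25–17.
Ueda vs Rossi: Ueda wins 24–18.
Ueda vs Tanaka: Ueda wins 27–15.
Ueda vs Varga: Ueda wins 24–18.
Singh vs Rossi: Rossi wins 35–7.
Singh vs Tanaka: Tanaka wins 27–15.
Singh vs Varga: Varga wins 32–10.
Rossi vs Tanaka: Tanaka wins 32–10.
Rossi vs Varga: Rossi wins 25–17.
Tanaka vs Varga: Tanaka wins 32–10.
No candidate beats all others: Ueda beats Rossi beats Singh beats Ueda, a majority cycle.

No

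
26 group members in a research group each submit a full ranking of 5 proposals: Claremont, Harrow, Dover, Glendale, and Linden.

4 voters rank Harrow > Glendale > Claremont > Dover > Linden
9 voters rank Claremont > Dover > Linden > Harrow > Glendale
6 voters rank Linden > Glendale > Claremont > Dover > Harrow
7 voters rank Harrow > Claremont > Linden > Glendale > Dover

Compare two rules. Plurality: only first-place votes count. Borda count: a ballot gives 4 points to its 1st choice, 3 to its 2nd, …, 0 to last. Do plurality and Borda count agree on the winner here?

No

Plurality first-place counts: Claremont 9, Harrow 11, Dover 0, Glendale 0, Linden 6 → Harrow.
Borda totals: Claremont 77, Harrow 53, Dover 37, Glendale 37, Linden 56 → Claremont.
The two rules disagree: plurality picks Harrow, Borda picks Claremont.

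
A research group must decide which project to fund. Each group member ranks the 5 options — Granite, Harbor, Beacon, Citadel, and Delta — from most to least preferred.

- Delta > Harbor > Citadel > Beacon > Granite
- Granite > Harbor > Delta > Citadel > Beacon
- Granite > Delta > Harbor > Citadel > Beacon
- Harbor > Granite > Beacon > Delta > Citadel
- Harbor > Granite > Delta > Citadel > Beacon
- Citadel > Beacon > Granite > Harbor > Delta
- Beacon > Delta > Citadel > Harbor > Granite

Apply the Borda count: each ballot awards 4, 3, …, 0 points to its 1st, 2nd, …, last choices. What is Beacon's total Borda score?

Borda scores:
  Granite: 0 + 4 + 4 + 3 + 3 + 2 + 0 = 16
  Harbor: 3 + 3 + 2 + 4 + 4 + 1 + 1 = 18
  Beacon: 1 + 0 + 0 + 2 + 0 + 3 + 4 = 10
  Citadel: 2 + 1 + 1 + 0 + 1 + 4 + 2 = 11
  Delta: 4 + 2 + 3 + 1 + 2 + 0 + 3 = 15

10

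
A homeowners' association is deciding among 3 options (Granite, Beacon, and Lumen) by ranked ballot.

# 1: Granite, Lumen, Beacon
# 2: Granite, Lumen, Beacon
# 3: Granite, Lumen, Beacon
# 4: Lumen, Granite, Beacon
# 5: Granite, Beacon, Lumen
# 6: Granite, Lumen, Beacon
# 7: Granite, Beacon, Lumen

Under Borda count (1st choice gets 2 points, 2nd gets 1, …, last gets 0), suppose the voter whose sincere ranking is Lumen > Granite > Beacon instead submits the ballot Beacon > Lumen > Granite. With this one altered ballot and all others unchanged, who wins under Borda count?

Borda totals with the altered ballot: Granite 12, Beacon 4, Lumen 5.
The winner is unchanged: still Granite.

Granite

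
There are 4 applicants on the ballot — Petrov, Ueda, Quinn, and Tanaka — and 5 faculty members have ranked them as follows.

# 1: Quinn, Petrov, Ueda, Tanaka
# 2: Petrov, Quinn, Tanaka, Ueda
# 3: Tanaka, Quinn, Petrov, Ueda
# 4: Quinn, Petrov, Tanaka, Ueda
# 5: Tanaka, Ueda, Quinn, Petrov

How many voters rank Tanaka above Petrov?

2

Ballots ranking Tanaka above Petrov: 2.
Ballots ranking Petrov above Tanaka: 3.
So 2 of 5 voters prefer Tanaka to Petrov.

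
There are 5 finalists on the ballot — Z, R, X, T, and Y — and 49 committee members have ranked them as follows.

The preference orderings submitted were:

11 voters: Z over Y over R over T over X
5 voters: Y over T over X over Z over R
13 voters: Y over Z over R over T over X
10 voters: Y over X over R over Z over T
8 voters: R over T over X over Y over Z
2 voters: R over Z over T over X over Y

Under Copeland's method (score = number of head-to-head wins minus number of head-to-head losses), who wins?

Pairwise results:
  Z vs R: Z wins 29–20.
  Z vs X: Z wins 26–23.
  Z vs T: Z wins 36–13.
  Z vs Y: Y wins 36–13.
  R vs X: R wins 34–15.
  R vs T: R wins 44–5.
  R vs Y: Y wins 39–10.
  X vs T: T wins 39–10.
  X vs Y: Y wins 39–10.
  T vs Y: Y wins 39–10.
Copeland scores (wins − losses):
  Z: 3 − 1 = 2
  R: 2 − 2 = 0
  X: 0 − 4 = -4
  T: 1 − 3 = -2
  Y: 4 − 0 = 4
Y has the best Copeland score.

Y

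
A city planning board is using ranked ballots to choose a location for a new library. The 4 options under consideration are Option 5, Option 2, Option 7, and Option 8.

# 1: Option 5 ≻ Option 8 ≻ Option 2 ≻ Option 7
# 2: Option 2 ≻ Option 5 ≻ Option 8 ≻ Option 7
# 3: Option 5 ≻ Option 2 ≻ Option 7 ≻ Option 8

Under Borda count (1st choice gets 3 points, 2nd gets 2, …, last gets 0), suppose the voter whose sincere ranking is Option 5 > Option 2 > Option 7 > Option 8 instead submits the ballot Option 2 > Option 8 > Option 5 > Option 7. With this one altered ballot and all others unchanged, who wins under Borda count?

Option 2

Borda totals with the altered ballot: Option 5 6, Option 2 7, Option 7 0, Option 8 5.
The switch changes the winner from Option 5 to Option 2.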